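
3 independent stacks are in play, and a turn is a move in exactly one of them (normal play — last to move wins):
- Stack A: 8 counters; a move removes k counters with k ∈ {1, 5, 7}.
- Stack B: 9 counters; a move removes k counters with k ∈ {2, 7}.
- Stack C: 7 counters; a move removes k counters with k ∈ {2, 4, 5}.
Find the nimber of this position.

Grundy values for stack A (subtraction set {1, 5, 7}):
g(0) = mex{} = 0
g(1) = mex{0} = 1
g(2) = mex{1} = 0
g(3) = mex{0} = 1
g(4) = mex{1} = 0
g(5) = mex{0} = 1
g(6) = mex{1} = 0
g(7) = mex{0} = 1
g(8) = mex{1} = 0
So g(8) = 0.
For stack B, compute g(0), g(1), … with moves {2, 7}:
k:     0  1  2  3  4  5  6  7  8  9
g(k):  0  0  1  1  0  0  1  1  2  0
So g(9) = 0.
Grundy values for stack C (subtraction set {2, 4, 5}):
g(0) = mex{} = 0
g(1) = mex{} = 0
g(2) = mex{0} = 1
g(3) = mex{0} = 1
g(4) = mex{0,1} = 2
g(5) = mex{0,1} = 2
g(6) = mex{0,1,2} = 3
g(7) = mex{1,2} = 0
So g(7) = 0.
The value of a disjunctive sum is the nim-sum of the parts.
Combined value = 0 XOR 0 XOR 0 = 0.

0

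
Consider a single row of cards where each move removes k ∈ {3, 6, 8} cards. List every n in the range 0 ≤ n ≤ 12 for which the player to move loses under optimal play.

0, 1, 2, 11, 12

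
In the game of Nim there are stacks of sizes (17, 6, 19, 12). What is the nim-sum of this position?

Compute the nim-sum pairwise:
17 ^ 6 = 23
23 ^ 19 = 4
4 ^ 12 = 8

8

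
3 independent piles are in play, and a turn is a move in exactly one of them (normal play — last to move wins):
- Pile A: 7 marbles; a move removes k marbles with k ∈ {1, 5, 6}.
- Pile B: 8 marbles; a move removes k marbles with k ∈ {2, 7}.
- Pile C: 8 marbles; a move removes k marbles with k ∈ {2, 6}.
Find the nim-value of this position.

Build the Grundy sequence for pile A with g(k) = mex{g(k−s) : s ∈ {1, 5, 6}, s ≤ k}:
g(0) = mex{} = 0
g(1) = mex{0} = 1
g(2) = mex{1} = 0
g(3) = mex{0} = 1
g(4) = mex{1} = 0
g(5) = mex{0} = 1
g(6) = mex{0,1} = 2
g(7) = mex{0,1,2} = 3
So g(7) = 3.
For pile B, compute g(0), g(1), … with moves {2, 7}:
k:     0  1  2  3  4  5  6  7  8
g(k):  0  0  1  1  0  0  1  1  2
So g(8) = 2.
Build the Grundy sequence for pile C with g(k) = mex{g(k−s) : s ∈ {2, 6}, s ≤ k}:
k:     0  1  2  3  4  5  6  7  8
g(k):  0  0  1  1  0  0  1  1  0
So g(8) = 0.
By the Sprague-Grundy theorem, the Grundy value of a sum of independent games is the XOR of the component values.
Combined value = 3 ⊕ 2 ⊕ 0 = 1.

1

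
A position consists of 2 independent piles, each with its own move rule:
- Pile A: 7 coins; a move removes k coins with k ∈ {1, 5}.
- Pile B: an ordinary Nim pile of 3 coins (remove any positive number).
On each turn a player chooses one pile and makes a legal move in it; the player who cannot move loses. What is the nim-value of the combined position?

For pile A, compute g(0), g(1), … with moves {1, 5}:
g(0) = mex{} = 0
g(1) = mex{0} = 1
g(2) = mex{1} = 0
g(3) = mex{0} = 1
g(4) = mex{1} = 0
g(5) = mex{0} = 1
g(6) = mex{1} = 0
g(7) = mex{0} = 1
So g(7) = 1.
Pile B is a plain Nim pile of size 3, so its Grundy value is 3.
The value of a disjunctive sum is the nim-sum of the parts.
Combined value = 1 ⊕ 3 = 2.

2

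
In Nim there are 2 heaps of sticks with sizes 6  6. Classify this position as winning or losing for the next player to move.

Compute the nim-sum pairwise:
6 ⊕ 6 = 0
The nim-sum is 0, so this is a P-position: the player to move is in a losing position under optimal play.

Losing position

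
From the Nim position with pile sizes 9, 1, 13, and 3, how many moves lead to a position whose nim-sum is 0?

1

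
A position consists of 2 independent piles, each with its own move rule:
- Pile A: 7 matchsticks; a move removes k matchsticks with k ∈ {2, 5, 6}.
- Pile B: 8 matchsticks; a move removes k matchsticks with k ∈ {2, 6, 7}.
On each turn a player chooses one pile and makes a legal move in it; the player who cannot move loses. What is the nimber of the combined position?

1

For pile A, compute g(0), g(1), … with moves {2, 5, 6}:
g(0) = mex{} = 0
g(1) = mex{} = 0
g(2) = mex{0} = 1
g(3) = mex{0} = 1
g(4) = mex{1} = 0
g(5) = mex{0,1} = 2
g(6) = mex{0} = 1
g(7) = mex{0,1,2} = 3
So g(7) = 3.
Grundy values for pile B (subtraction set {2, 6, 7}):
k:     0  1  2  3  4  5  6  7  8
g(k):  0  0  1  1  0  0  1  1  2
So g(8) = 2.
By the Sprague-Grundy theorem, the Grundy value of a sum of independent games is the XOR of the component values.
Combined value = 3 ⊕ 2 = 1.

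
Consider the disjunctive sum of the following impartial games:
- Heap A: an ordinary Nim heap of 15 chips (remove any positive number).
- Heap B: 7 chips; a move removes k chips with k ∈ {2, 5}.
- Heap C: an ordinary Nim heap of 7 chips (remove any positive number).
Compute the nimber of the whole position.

Heap A is a plain Nim heap of size 15, so its Grundy value is 15.
Build the Grundy sequence for heap B with g(k) = mex{g(k−s) : s ∈ {2, 5}, s ≤ k}:
g(0) = mex{} = 0
g(1) = mex{} = 0
g(2) = mex{0} = 1
g(3) = mex{0} = 1
g(4) = mex{1} = 0
g(5) = mex{0,1} = 2
g(6) = mex{0} = 1
g(7) = mex{1,2} = 0
So g(7) = 0.
Heap C is a plain Nim heap of size 7, so its Grundy value is 7.
The value of a disjunctive sum is the nim-sum of the parts.
Combined value = 15 ⊕ 0 ⊕ 7 = 8.

8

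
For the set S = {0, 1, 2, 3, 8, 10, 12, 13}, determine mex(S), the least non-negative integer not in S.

The values 0, 1, 2, 3 are all present; 4 is the first non-negative integer missing from the set.

4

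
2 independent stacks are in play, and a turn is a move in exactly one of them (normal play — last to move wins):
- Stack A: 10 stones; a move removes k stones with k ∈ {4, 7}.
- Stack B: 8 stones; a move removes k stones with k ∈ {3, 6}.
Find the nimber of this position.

For stack A, compute g(0), g(1), … with moves {4, 7}:
k:     0  1  2  3  4  5  6  7  8  9 10
g(k):  0  0  0  0  1  1  1  1  2  2  2
So g(10) = 2.
Grundy values for stack B (subtraction set {3, 6}):
g(0) = mex{} = 0
g(1) = mex{} = 0
g(2) = mex{} = 0
g(3) = mex{0} = 1
g(4) = mex{0} = 1
g(5) = mex{0} = 1
g(6) = mex{0,1} = 2
g(7) = mex{0,1} = 2
g(8) = mex{0,1} = 2
So g(8) = 2.
The value of a disjunctive sum is the nim-sum of the parts.
Combined value = 2 ⊕ 2 = 0.

0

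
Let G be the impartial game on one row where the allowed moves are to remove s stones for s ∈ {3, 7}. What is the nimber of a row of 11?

0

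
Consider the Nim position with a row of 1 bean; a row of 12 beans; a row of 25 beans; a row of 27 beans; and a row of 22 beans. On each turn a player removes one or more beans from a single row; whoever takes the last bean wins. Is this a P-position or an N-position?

Nim-sum: 1 XOR 12 XOR 25 XOR 27 XOR 22 = 25.
The nim-sum is 25 ≠ 0, so this is an N-position: the player to move can win.

N-position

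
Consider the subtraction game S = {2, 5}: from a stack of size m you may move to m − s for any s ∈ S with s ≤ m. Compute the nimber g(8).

0

Build the Grundy sequence with g(k) = mex{g(k−s) : s ∈ {2, 5}, s ≤ k}:
k:     0  1  2  3  4  5  6  7  8
g(k):  0  0  1  1  0  2  1  0  0
So g(8) = 0.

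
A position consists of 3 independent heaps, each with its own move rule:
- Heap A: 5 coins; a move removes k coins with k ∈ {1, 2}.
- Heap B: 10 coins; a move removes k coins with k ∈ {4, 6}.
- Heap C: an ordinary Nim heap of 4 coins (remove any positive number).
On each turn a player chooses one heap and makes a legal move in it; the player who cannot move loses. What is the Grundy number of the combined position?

6

Grundy values for heap A (subtraction set {1, 2}):
g(0) = mex{} = 0
g(1) = mex{0} = 1
g(2) = mex{0,1} = 2
g(3) = mex{1,2} = 0
g(4) = mex{0,2} = 1
g(5) = mex{0,1} = 2
So g(5) = 2.
Grundy values for heap B (subtraction set {4, 6}):
g(0) = mex{} = 0
g(1) = mex{} = 0
g(2) = mex{} = 0
g(3) = mex{} = 0
g(4) = mex{0} = 1
g(5) = mex{0} = 1
g(6) = mex{0} = 1
g(7) = mex{0} = 1
g(8) = mex{0,1} = 2
g(9) = mex{0,1} = 2
g(10) = mex{1} = 0
So g(10) = 0.
Heap C is a plain Nim heap of size 4, so its Grundy value is 4.
By the Sprague-Grundy theorem, the Grundy value of a sum of independent games is the XOR of the component values.
Combined value = 2 XOR 0 XOR 4 = 6.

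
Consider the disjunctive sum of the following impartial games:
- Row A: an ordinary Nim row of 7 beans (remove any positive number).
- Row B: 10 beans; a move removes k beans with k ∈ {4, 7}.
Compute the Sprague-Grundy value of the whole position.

5

Row A is a plain Nim row of size 7, so its Grundy value is 7.
Build the Grundy sequence for row B with g(k) = mex{g(k−s) : s ∈ {4, 7}, s ≤ k}:
k:     0  1  2  3  4  5  6  7  8  9 10
g(k):  0  0  0  0  1  1  1  1  2  2  2
So g(10) = 2.
By the Sprague-Grundy theorem, the Grundy value of a sum of independent games is the XOR of the component values.
Combined value = 7 XOR 2 = 5.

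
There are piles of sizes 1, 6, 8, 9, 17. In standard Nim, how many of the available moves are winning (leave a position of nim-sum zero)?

1

In binary:
  00001  (1)
  00110  (6)
  01000  (8)
  01001  (9)
  10001  (17)
  -----
  10111  (23)
The overall nim-sum is X = 23. A pile of size p has a winning move iff p XOR X < p (reduce it to p XOR X).
  1: 1 XOR 23 = 22 ≥ 1 — no move.
  6: 6 XOR 23 = 17 ≥ 6 — no move.
  8: 8 XOR 23 = 31 ≥ 8 — no move.
  9: 9 XOR 23 = 30 ≥ 9 — no move.
  17: 17 XOR 23 = 6 < 17 — winning move (to 6).
That gives 1 winning move.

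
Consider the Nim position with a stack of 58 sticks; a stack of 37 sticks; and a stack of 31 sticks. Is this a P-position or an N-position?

Nim-sum: 58 ^ 37 ^ 31 = 0.
The nim-sum is 0, so this is a P-position: the player to move is in a losing position under optimal play.

P-position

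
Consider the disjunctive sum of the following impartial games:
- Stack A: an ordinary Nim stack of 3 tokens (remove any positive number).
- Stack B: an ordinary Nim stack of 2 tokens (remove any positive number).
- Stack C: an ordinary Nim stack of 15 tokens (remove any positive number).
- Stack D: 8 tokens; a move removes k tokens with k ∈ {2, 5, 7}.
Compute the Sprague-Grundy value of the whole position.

12

Stack A is a plain Nim stack of size 3, so its Grundy value is 3.
Stack B is a plain Nim stack of size 2, so its Grundy value is 2.
Stack C is a plain Nim stack of size 15, so its Grundy value is 15.
Grundy values for stack D (subtraction set {2, 5, 7}):
g(0) = mex{} = 0
g(1) = mex{} = 0
g(2) = mex{0} = 1
g(3) = mex{0} = 1
g(4) = mex{1} = 0
g(5) = mex{0,1} = 2
g(6) = mex{0} = 1
g(7) = mex{0,1,2} = 3
g(8) = mex{0,1} = 2
So g(8) = 2.
By the Sprague-Grundy theorem, the Grundy value of a sum of independent games is the XOR of the component values.
Combined value = 3 XOR 2 XOR 15 XOR 2 = 12.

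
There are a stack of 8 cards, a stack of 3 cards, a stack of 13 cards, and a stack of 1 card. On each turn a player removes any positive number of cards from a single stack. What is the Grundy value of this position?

7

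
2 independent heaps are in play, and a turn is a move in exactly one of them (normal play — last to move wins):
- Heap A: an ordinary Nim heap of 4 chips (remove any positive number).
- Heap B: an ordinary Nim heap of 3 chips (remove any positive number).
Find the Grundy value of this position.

Heap A is a plain Nim heap of size 4, so its Grundy value is 4.
Heap B is a plain Nim heap of size 3, so its Grundy value is 3.
The value of a disjunctive sum is the nim-sum of the parts.
Combined value = 4 XOR 3 = 7.

7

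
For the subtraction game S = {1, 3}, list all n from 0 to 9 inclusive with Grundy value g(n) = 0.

0, 2, 4, 6, 8

Compute g(0), g(1), … for moves {1, 3}:
k:     0  1  2  3  4  5  6  7  8  9
g(k):  0  1  0  1  0  1  0  1  0  1
The P-positions (g = 0) in 0..9 are 0, 2, 4, 6, 8.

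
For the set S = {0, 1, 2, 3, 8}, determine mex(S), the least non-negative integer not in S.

The values 0, 1, 2, 3 are all present; 4 is the first non-negative integer missing from the set.

4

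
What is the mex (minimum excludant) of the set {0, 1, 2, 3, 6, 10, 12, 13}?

The values 0, 1, 2, 3 are all present; 4 is the first non-negative integer missing from the set.

4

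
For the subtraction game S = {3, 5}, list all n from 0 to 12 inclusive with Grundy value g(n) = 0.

Build the Grundy sequence with g(k) = mex{g(k−s) : s ∈ {3, 5}, s ≤ k}:
k:     0  1  2  3  4  5  6  7  8  9 10 11 12
g(k):  0  0  0  1  1  1  2  2  0  0  0  1  1
The P-positions (g = 0) in 0..12 are 0, 1, 2, 8, 9, 10.

0, 1, 2, 8, 9, 10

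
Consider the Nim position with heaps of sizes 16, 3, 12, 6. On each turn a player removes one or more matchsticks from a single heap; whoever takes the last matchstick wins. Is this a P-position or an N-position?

Nim-sum: 16 XOR 3 XOR 12 XOR 6 = 25.
The nim-sum is 25 ≠ 0, so this is an N-position: the player to move can win.

N-position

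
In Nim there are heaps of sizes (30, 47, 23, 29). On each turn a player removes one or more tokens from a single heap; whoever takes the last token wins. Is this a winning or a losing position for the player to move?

Compute the nim-sum pairwise:
30 ⊕ 47 = 49
49 ⊕ 23 = 38
38 ⊕ 29 = 59
The nim-sum is 59 ≠ 0, so this is an N-position: the player to move can win.

Winning position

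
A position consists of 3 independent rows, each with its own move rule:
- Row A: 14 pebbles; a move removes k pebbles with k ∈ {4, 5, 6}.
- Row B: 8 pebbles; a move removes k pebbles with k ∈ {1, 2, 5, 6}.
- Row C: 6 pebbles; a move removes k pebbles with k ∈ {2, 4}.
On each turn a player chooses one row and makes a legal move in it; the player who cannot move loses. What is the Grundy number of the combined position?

0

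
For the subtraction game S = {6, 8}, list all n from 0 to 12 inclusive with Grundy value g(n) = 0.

0, 1, 2, 3, 4, 5

Grundy values for subtraction set {6, 8}:
k:     0  1  2  3  4  5  6  7  8  9 10 11 12
g(k):  0  0  0  0  0  0  1  1  1  1  1  1  2
The P-positions (g = 0) in 0..12 are 0, 1, 2, 3, 4, 5.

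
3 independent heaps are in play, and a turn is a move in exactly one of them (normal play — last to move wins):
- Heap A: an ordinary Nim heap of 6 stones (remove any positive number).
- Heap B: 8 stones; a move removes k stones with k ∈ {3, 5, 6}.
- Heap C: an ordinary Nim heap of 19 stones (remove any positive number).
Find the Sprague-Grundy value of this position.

23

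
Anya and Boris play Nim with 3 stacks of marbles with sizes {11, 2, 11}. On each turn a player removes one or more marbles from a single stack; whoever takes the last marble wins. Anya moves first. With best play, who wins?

Anya wins

Bitwise XOR of the heap sizes:
  1011  (11)
  0010  (2)
  1011  (11)
  ----
  0010  (2)
The nim-sum is 2 ≠ 0, so this is an N-position: the player to move can win; Anya has a winning move.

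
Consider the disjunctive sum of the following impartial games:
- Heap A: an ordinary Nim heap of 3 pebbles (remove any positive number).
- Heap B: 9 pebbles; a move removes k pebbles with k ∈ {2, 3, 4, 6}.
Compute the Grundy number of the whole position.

3

Heap A is a plain Nim heap of size 3, so its Grundy value is 3.
For heap B, compute g(0), g(1), … with moves {2, 3, 4, 6}:
g(0) = mex{} = 0
g(1) = mex{} = 0
g(2) = mex{0} = 1
g(3) = mex{0} = 1
g(4) = mex{0,1} = 2
g(5) = mex{0,1} = 2
g(6) = mex{0,1,2} = 3
g(7) = mex{0,1,2} = 3
g(8) = mex{1,2,3} = 0
g(9) = mex{1,2,3} = 0
So g(9) = 0.
The value of a disjunctive sum is the nim-sum of the parts.
Combined value = 3 ⊕ 0 = 3.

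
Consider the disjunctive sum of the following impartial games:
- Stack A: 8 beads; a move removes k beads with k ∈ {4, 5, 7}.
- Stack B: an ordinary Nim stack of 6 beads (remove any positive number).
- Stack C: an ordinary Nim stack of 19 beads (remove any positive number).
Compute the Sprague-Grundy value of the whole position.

Grundy values for stack A (subtraction set {4, 5, 7}):
k:     0  1  2  3  4  5  6  7  8
g(k):  0  0  0  0  1  1  1  1  2
So g(8) = 2.
Stack B is a plain Nim stack of size 6, so its Grundy value is 6.
Stack C is a plain Nim stack of size 19, so its Grundy value is 19.
The value of a disjunctive sum is the nim-sum of the parts.
Combined value = 2 XOR 6 XOR 19 = 23.

23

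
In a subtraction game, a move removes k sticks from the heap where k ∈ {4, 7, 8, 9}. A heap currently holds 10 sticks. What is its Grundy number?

2

Compute g(0), g(1), … for moves {4, 7, 8, 9}:
k:     0  1  2  3  4  5  6  7  8  9 10
g(k):  0  0  0  0  1  1  1  1  2  2  2
So g(10) = 2.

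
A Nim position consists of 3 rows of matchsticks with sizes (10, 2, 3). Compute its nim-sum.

11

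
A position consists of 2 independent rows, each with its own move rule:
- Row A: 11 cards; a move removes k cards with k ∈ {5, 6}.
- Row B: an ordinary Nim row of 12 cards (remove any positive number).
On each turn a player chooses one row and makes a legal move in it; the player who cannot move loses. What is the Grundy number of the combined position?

12

Grundy values for row A (subtraction set {5, 6}):
g(0) = mex{} = 0
g(1) = mex{} = 0
g(2) = mex{} = 0
g(3) = mex{} = 0
g(4) = mex{} = 0
g(5) = mex{0} = 1
g(6) = mex{0} = 1
g(7) = mex{0} = 1
g(8) = mex{0} = 1
g(9) = mex{0} = 1
g(10) = mex{0,1} = 2
g(11) = mex{1} = 0
So g(11) = 0.
Row B is a plain Nim row of size 12, so its Grundy value is 12.
By the Sprague-Grundy theorem, the Grundy value of a sum of independent games is the XOR of the component values.
Combined value = 0 ⊕ 12 = 12.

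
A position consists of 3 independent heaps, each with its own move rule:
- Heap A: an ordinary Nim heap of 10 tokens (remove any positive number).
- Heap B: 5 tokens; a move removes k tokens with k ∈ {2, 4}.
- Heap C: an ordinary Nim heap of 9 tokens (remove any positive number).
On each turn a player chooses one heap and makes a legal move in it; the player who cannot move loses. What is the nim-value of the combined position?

1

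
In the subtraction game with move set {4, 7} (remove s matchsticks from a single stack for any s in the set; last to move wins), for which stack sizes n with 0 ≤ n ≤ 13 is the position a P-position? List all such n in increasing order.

Grundy values for subtraction set {4, 7}:
k:     0  1  2  3  4  5  6  7  8  9 10 11 12 13
g(k):  0  0  0  0  1  1  1  1  2  2  2  0  0  0
The P-positions (g = 0) in 0..13 are 0, 1, 2, 3, 11, 12, 13.

0, 1, 2, 3, 11, 12, 13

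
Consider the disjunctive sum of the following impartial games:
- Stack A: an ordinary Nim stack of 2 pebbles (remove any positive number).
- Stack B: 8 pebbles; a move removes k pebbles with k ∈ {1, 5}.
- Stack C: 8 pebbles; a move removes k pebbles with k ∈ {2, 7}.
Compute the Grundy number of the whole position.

Stack A is a plain Nim stack of size 2, so its Grundy value is 2.
Grundy values for stack B (subtraction set {1, 5}):
g(0) = mex{} = 0
g(1) = mex{0} = 1
g(2) = mex{1} = 0
g(3) = mex{0} = 1
g(4) = mex{1} = 0
g(5) = mex{0} = 1
g(6) = mex{1} = 0
g(7) = mex{0} = 1
g(8) = mex{1} = 0
So g(8) = 0.
Build the Grundy sequence for stack C with g(k) = mex{g(k−s) : s ∈ {2, 7}, s ≤ k}:
g(0) = mex{} = 0
g(1) = mex{} = 0
g(2) = mex{0} = 1
g(3) = mex{0} = 1
g(4) = mex{1} = 0
g(5) = mex{1} = 0
g(6) = mex{0} = 1
g(7) = mex{0} = 1
g(8) = mex{0,1} = 2
So g(8) = 2.
The value of a disjunctive sum is the nim-sum of the parts.
Combined value = 2 ⊕ 0 ⊕ 2 = 0.

0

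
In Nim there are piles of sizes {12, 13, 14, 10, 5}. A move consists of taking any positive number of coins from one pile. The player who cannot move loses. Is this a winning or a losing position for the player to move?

Losing position

Compute the nim-sum pairwise:
12 XOR 13 = 1
1 XOR 14 = 15
15 XOR 10 = 5
5 XOR 5 = 0
The nim-sum is 0, so this is a P-position: the player to move is in a losing position under optimal play.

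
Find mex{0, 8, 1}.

The values 0, 1 are all present; 2 is the first non-negative integer missing from the set.

2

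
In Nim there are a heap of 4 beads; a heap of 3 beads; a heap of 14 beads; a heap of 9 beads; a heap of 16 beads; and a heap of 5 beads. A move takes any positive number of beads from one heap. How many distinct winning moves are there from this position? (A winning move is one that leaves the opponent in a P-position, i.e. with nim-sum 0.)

In binary:
  00100  (4)
  00011  (3)
  01110  (14)
  01001  (9)
  10000  (16)
  00101  (5)
  -----
  10101  (21)
The overall nim-sum is X = 21. A heap of size p has a winning move iff p XOR X < p (reduce it to p XOR X).
  4: 4 XOR 21 = 17 ≥ 4 — no move.
  3: 3 XOR 21 = 22 ≥ 3 — no move.
  14: 14 XOR 21 = 27 ≥ 14 — no move.
  9: 9 XOR 21 = 28 ≥ 9 — no move.
  16: 16 XOR 21 = 5 < 16 — winning move (to 5).
  5: 5 XOR 21 = 16 ≥ 5 — no move.
That gives 1 winning move.

1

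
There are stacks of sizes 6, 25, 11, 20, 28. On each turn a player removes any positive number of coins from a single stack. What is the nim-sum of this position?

28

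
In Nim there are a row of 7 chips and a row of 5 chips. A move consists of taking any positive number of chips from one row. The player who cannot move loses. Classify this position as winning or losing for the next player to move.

Winning position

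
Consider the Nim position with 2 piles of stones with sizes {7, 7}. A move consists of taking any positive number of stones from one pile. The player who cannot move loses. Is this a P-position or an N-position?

P-position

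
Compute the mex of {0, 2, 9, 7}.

1

0 is in the set but 1 is not, so the mex is 1.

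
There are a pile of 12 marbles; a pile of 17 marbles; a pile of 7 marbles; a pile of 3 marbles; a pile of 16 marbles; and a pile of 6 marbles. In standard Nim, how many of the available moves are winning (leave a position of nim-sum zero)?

1

Write each in binary and XOR column by column:
  01100  (12)
  10001  (17)
  00111  (7)
  00011  (3)
  10000  (16)
  00110  (6)
  -----
  01111  (15)
The overall nim-sum is X = 15. A pile of size p has a winning move iff p XOR X < p (reduce it to p XOR X).
  12: 12 XOR 15 = 3 < 12 — winning move (to 3).
  17: 17 XOR 15 = 30 ≥ 17 — no move.
  7: 7 XOR 15 = 8 ≥ 7 — no move.
  3: 3 XOR 15 = 12 ≥ 3 — no move.
  16: 16 XOR 15 = 31 ≥ 16 — no move.
  6: 6 XOR 15 = 9 ≥ 6 — no move.
That gives 1 winning move.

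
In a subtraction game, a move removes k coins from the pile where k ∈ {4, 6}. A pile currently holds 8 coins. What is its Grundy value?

2

Compute g(0), g(1), … for moves {4, 6}:
k:     0  1  2  3  4  5  6  7  8
g(k):  0  0  0  0  1  1  1  1  2
So g(8) = 2.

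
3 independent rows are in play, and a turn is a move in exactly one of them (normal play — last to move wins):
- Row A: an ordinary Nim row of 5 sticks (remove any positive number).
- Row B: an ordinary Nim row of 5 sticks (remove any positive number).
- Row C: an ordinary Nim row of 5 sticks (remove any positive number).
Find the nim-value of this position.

5

Row A is a plain Nim row of size 5, so its Grundy value is 5.
Row B is a plain Nim row of size 5, so its Grundy value is 5.
Row C is a plain Nim row of size 5, so its Grundy value is 5.
By the Sprague-Grundy theorem, the Grundy value of a sum of independent games is the XOR of the component values.
Combined value = 5 XOR 5 XOR 5 = 5.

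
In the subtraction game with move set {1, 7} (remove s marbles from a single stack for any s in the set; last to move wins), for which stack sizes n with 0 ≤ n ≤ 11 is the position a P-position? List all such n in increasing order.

0, 2, 4, 6, 8, 10

Grundy values for subtraction set {1, 7}:
g(0) = mex{} = 0
g(1) = mex{0} = 1
g(2) = mex{1} = 0
g(3) = mex{0} = 1
g(4) = mex{1} = 0
g(5) = mex{0} = 1
g(6) = mex{1} = 0
g(7) = mex{0} = 1
g(8) = mex{1} = 0
g(9) = mex{0} = 1
g(10) = mex{1} = 0
g(11) = mex{0} = 1
The P-positions (g = 0) in 0..11 are 0, 2, 4, 6, 8, 10.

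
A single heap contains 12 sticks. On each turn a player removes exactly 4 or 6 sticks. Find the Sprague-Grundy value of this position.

Build the Grundy sequence with g(k) = mex{g(k−s) : s ∈ {4, 6}, s ≤ k}:
g(0) = mex{} = 0
g(1) = mex{} = 0
g(2) = mex{} = 0
g(3) = mex{} = 0
g(4) = mex{0} = 1
g(5) = mex{0} = 1
g(6) = mex{0} = 1
g(7) = mex{0} = 1
g(8) = mex{0,1} = 2
g(9) = mex{0,1} = 2
g(10) = mex{1} = 0
g(11) = mex{1} = 0
g(12) = mex{1,2} = 0
So g(12) = 0.

0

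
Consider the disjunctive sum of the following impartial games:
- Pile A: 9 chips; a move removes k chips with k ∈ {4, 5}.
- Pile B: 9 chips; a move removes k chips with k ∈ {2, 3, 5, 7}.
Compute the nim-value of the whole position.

Build the Grundy sequence for pile A with g(k) = mex{g(k−s) : s ∈ {4, 5}, s ≤ k}:
g(0) = mex{} = 0
g(1) = mex{} = 0
g(2) = mex{} = 0
g(3) = mex{} = 0
g(4) = mex{0} = 1
g(5) = mex{0} = 1
g(6) = mex{0} = 1
g(7) = mex{0} = 1
g(8) = mex{0,1} = 2
g(9) = mex{1} = 0
So g(9) = 0.
Grundy values for pile B (subtraction set {2, 3, 5, 7}):
k:     0  1  2  3  4  5  6  7  8  9
g(k):  0  0  1  1  2  2  3  3  4  0
So g(9) = 0.
The value of a disjunctive sum is the nim-sum of the parts.
Combined value = 0 XOR 0 = 0.

0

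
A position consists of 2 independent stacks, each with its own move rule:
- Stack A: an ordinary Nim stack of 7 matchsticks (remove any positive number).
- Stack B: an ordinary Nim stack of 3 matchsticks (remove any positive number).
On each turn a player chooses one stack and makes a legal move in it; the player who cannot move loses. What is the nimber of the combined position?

4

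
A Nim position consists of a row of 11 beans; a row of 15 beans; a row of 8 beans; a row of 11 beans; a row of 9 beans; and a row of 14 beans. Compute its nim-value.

Write each in binary and XOR column by column:
  1011  (11)
  1111  (15)
  1000  (8)
  1011  (11)
  1001  (9)
  1110  (14)
  ----
  0000  (0)

0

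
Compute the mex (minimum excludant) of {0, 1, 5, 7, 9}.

2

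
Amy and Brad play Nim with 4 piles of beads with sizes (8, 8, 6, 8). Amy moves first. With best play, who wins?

Amy wins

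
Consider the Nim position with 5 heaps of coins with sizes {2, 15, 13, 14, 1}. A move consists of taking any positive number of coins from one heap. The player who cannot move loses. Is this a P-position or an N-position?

Nim-sum: 2 ^ 15 ^ 13 ^ 14 ^ 1 = 15.
The nim-sum is 15 ≠ 0, so this is an N-position: the player to move can win.

N-position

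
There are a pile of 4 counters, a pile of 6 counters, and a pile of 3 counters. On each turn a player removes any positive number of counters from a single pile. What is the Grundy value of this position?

In binary:
  100  (4)
  110  (6)
  011  (3)
  ---
  001  (1)

1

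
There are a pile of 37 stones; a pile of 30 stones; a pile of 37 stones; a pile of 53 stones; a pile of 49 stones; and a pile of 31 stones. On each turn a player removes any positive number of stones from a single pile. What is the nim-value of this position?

5

Nim-sum: 37 ⊕ 30 ⊕ 37 ⊕ 53 ⊕ 49 ⊕ 31 = 5.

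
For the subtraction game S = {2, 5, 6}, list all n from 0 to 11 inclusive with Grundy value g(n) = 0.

0, 1, 4, 8, 11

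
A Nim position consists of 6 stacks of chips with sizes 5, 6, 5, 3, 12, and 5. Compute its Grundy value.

Write each in binary and XOR column by column:
  0101  (5)
  0110  (6)
  0101  (5)
  0011  (3)
  1100  (12)
  0101  (5)
  ----
  1100  (12)

12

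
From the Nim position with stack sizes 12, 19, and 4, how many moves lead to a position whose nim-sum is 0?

1

Nim-sum: 12 ^ 19 ^ 4 = 27.
The overall nim-sum is X = 27. A stack of size p has a winning move iff p XOR X < p (reduce it to p XOR X).
  12: 12 XOR 27 = 23 ≥ 12 — no move.
  19: 19 XOR 27 = 8 < 19 — winning move (to 8).
  4: 4 XOR 27 = 31 ≥ 4 — no move.
That gives 1 winning move.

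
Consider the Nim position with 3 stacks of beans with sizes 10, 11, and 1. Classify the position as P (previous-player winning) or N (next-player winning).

In binary:
  1010  (10)
  1011  (11)
  0001  (1)
  ----
  0000  (0)
The nim-sum is 0, so this is a P-position: the player to move is in a losing position under optimal play.

P-position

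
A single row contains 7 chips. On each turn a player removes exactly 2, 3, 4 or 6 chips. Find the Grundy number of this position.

3

Grundy values for subtraction set {2, 3, 4, 6}:
k:     0  1  2  3  4  5  6  7
g(k):  0  0  1  1  2  2  3  3
So g(7) = 3.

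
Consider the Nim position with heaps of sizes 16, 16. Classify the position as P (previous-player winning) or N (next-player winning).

P-position

Compute the nim-sum pairwise:
16 XOR 16 = 0
The nim-sum is 0, so this is a P-position: the player to move is in a losing position under optimal play.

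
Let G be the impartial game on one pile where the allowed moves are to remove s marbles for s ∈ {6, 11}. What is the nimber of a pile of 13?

2

Compute g(0), g(1), … for moves {6, 11}:
k:     0  1  2  3  4  5  6  7  8  9 10 11 12 13
g(k):  0  0  0  0  0  0  1  1  1  1  1  1  2  2
So g(13) = 2.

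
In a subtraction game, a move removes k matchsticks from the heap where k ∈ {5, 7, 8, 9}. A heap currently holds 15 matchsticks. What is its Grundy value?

0

Build the Grundy sequence with g(k) = mex{g(k−s) : s ∈ {5, 7, 8, 9}, s ≤ k}:
k:     0  1  2  3  4  5  6  7  8  9 10 11 12 13 14 15
g(k):  0  0  0  0  0  1  1  1  1  1  2  2  2  2  0  0
So g(15) = 0.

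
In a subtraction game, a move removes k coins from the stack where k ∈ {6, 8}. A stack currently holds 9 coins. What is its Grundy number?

1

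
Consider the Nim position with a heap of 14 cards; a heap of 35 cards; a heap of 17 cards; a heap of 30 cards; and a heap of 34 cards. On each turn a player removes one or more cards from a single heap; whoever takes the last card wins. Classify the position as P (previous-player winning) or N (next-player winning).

P-position

Nim-sum: 14 ^ 35 ^ 17 ^ 30 ^ 34 = 0.
The nim-sum is 0, so this is a P-position: the player to move is in a losing position under optimal play.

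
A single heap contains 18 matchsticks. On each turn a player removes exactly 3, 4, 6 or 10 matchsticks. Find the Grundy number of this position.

3

Compute g(0), g(1), … for moves {3, 4, 6, 10}:
k:     0  1  2  3  4  5  6  7  8  9 10 11 12 13 14 15 16 17 18
g(k):  0  0  0  1  1  1  2  2  2  0  3  3  1  4  0  2  0  1  3
So g(18) = 3.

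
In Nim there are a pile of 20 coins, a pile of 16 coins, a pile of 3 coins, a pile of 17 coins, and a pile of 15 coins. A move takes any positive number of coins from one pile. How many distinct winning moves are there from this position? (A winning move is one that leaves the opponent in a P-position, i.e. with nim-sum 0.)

3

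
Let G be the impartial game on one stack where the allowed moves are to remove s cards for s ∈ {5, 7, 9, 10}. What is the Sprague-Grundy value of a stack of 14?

Grundy values for subtraction set {5, 7, 9, 10}:
g(0) = mex{} = 0
g(1) = mex{} = 0
g(2) = mex{} = 0
g(3) = mex{} = 0
g(4) = mex{} = 0
g(5) = mex{0} = 1
g(6) = mex{0} = 1
g(7) = mex{0} = 1
g(8) = mex{0} = 1
g(9) = mex{0} = 1
g(10) = mex{0,1} = 2
g(11) = mex{0,1} = 2
g(12) = mex{0,1} = 2
g(13) = mex{0,1} = 2
g(14) = mex{0,1} = 2
So g(14) = 2.

2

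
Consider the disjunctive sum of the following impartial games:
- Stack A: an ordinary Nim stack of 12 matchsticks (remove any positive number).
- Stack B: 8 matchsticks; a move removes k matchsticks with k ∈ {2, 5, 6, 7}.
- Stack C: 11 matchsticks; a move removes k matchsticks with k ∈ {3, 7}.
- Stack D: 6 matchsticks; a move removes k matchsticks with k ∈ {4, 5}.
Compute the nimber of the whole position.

Stack A is a plain Nim stack of size 12, so its Grundy value is 12.
Grundy values for stack B (subtraction set {2, 5, 6, 7}):
g(0) = mex{} = 0
g(1) = mex{} = 0
g(2) = mex{0} = 1
g(3) = mex{0} = 1
g(4) = mex{1} = 0
g(5) = mex{0,1} = 2
g(6) = mex{0} = 1
g(7) = mex{0,1,2} = 3
g(8) = mex{0,1} = 2
So g(8) = 2.
Build the Grundy sequence for stack C with g(k) = mex{g(k−s) : s ∈ {3, 7}, s ≤ k}:
k:     0  1  2  3  4  5  6  7  8  9 10 11
g(k):  0  0  0  1  1  1  0  2  2  1  0  0
So g(11) = 0.
Grundy values for stack D (subtraction set {4, 5}):
g(0) = mex{} = 0
g(1) = mex{} = 0
g(2) = mex{} = 0
g(3) = mex{} = 0
g(4) = mex{0} = 1
g(5) = mex{0} = 1
g(6) = mex{0} = 1
So g(6) = 1.
The value of a disjunctive sum is the nim-sum of the parts.
Combined value = 12 ⊕ 2 ⊕ 0 ⊕ 1 = 15.

15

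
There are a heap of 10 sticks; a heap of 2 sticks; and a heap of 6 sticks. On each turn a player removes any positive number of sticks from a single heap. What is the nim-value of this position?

Nim-sum: 10 ^ 2 ^ 6 = 14.

14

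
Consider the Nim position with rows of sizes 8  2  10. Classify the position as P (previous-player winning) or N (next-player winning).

P-position

Compute the nim-sum pairwise:
8 XOR 2 = 10
10 XOR 10 = 0
The nim-sum is 0, so this is a P-position: the player to move is in a losing position under optimal play.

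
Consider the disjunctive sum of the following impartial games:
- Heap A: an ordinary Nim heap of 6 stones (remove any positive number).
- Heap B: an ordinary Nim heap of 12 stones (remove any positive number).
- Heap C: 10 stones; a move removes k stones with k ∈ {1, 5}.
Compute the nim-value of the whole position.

10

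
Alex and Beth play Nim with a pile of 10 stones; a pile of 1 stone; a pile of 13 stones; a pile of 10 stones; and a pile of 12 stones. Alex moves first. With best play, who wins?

Beth wins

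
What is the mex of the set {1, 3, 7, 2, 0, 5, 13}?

4

The values 0, 1, 2, 3 are all present; 4 is the first non-negative integer missing from the set.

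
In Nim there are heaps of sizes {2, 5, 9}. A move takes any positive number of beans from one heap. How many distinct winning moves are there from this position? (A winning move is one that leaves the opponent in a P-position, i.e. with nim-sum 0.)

1

In binary:
  0010  (2)
  0101  (5)
  1001  (9)
  ----
  1110  (14)
The overall nim-sum is X = 14. A heap of size p has a winning move iff p XOR X < p (reduce it to p XOR X).
  2: 2 XOR 14 = 12 ≥ 2 — no move.
  5: 5 XOR 14 = 11 ≥ 5 — no move.
  9: 9 XOR 14 = 7 < 9 — winning move (to 7).
That gives 1 winning move.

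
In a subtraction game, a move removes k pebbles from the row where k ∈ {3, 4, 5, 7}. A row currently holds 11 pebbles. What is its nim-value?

0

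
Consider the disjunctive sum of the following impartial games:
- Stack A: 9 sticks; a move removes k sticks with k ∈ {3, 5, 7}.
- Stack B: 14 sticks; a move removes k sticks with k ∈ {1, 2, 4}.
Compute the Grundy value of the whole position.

Grundy values for stack A (subtraction set {3, 5, 7}):
k:     0  1  2  3  4  5  6  7  8  9
g(k):  0  0  0  1  1  1  2  2  2  3
So g(9) = 3.
Grundy values for stack B (subtraction set {1, 2, 4}):
g(0) = mex{} = 0
g(1) = mex{0} = 1
g(2) = mex{0,1} = 2
g(3) = mex{1,2} = 0
g(4) = mex{0,2} = 1
g(5) = mex{0,1} = 2
g(6) = mex{1,2} = 0
g(7) = mex{0,2} = 1
g(8) = mex{0,1} = 2
g(9) = mex{1,2} = 0
g(10) = mex{0,2} = 1
g(11) = mex{0,1} = 2
g(12) = mex{1,2} = 0
g(13) = mex{0,2} = 1
g(14) = mex{0,1} = 2
So g(14) = 2.
By the Sprague-Grundy theorem, the Grundy value of a sum of independent games is the XOR of the component values.
Combined value = 3 XOR 2 = 1.

1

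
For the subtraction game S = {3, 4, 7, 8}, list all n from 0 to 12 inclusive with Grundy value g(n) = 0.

Build the Grundy sequence with g(k) = mex{g(k−s) : s ∈ {3, 4, 7, 8}, s ≤ k}:
k:     0  1  2  3  4  5  6  7  8  9 10 11 12
g(k):  0  0  0  1  1  1  2  2  2  3  3  0  0
The P-positions (g = 0) in 0..12 are 0, 1, 2, 11, 12.

0, 1, 2, 11, 12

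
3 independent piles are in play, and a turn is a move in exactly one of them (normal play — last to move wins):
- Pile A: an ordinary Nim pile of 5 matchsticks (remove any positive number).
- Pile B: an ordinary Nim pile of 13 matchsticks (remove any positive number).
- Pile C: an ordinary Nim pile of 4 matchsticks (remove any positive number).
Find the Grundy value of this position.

Pile A is a plain Nim pile of size 5, so its Grundy value is 5.
Pile B is a plain Nim pile of size 13, so its Grundy value is 13.
Pile C is a plain Nim pile of size 4, so its Grundy value is 4.
The value of a disjunctive sum is the nim-sum of the parts.
Combined value = 5 ⊕ 13 ⊕ 4 = 12.

12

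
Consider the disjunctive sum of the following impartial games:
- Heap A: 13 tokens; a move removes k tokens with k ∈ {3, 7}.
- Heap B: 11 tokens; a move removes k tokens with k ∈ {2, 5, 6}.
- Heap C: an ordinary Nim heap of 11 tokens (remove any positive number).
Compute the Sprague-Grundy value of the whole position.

10

For heap A, compute g(0), g(1), … with moves {3, 7}:
g(0) = mex{} = 0
g(1) = mex{} = 0
g(2) = mex{} = 0
g(3) = mex{0} = 1
g(4) = mex{0} = 1
g(5) = mex{0} = 1
g(6) = mex{1} = 0
g(7) = mex{0,1} = 2
g(8) = mex{0,1} = 2
g(9) = mex{0} = 1
g(10) = mex{1,2} = 0
g(11) = mex{1,2} = 0
g(12) = mex{1} = 0
g(13) = mex{0} = 1
So g(13) = 1.
For heap B, compute g(0), g(1), … with moves {2, 5, 6}:
g(0) = mex{} = 0
g(1) = mex{} = 0
g(2) = mex{0} = 1
g(3) = mex{0} = 1
g(4) = mex{1} = 0
g(5) = mex{0,1} = 2
g(6) = mex{0} = 1
g(7) = mex{0,1,2} = 3
g(8) = mex{1} = 0
g(9) = mex{0,1,3} = 2
g(10) = mex{0,2} = 1
g(11) = mex{1,2} = 0
So g(11) = 0.
Heap C is a plain Nim heap of size 11, so its Grundy value is 11.
By the Sprague-Grundy theorem, the Grundy value of a sum of independent games is the XOR of the component values.
Combined value = 1 ⊕ 0 ⊕ 11 = 10.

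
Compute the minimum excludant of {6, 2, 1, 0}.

3

The values 0, 1, 2 are all present; 3 is the first non-negative integer missing from the set.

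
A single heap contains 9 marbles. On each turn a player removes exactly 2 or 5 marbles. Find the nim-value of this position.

Grundy values for subtraction set {2, 5}:
k:     0  1  2  3  4  5  6  7  8  9
g(k):  0  0  1  1  0  2  1  0  0  1
So g(9) = 1.

1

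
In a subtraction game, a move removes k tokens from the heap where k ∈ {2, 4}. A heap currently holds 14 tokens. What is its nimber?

Grundy values for subtraction set {2, 4}:
k:     0  1  2  3  4  5  6  7  8  9 10 11 12 13 14
g(k):  0  0  1  1  2  2  0  0  1  1  2  2  0  0  1
So g(14) = 1.

1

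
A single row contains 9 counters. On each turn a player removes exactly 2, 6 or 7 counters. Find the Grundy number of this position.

0

Compute g(0), g(1), … for moves {2, 6, 7}:
k:     0  1  2  3  4  5  6  7  8  9
g(k):  0  0  1  1  0  0  1  1  2  0
So g(9) = 0.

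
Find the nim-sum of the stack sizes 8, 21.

29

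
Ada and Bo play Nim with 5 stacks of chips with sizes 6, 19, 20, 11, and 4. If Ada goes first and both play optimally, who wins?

Ada wins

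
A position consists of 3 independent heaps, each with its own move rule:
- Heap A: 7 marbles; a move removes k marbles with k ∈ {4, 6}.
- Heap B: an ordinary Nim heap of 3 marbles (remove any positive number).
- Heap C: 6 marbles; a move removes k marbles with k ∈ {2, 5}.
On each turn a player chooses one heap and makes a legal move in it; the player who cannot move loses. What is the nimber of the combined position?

3

For heap A, compute g(0), g(1), … with moves {4, 6}:
g(0) = mex{} = 0
g(1) = mex{} = 0
g(2) = mex{} = 0
g(3) = mex{} = 0
g(4) = mex{0} = 1
g(5) = mex{0} = 1
g(6) = mex{0} = 1
g(7) = mex{0} = 1
So g(7) = 1.
Heap B is a plain Nim heap of size 3, so its Grundy value is 3.
For heap C, compute g(0), g(1), … with moves {2, 5}:
g(0) = mex{} = 0
g(1) = mex{} = 0
g(2) = mex{0} = 1
g(3) = mex{0} = 1
g(4) = mex{1} = 0
g(5) = mex{0,1} = 2
g(6) = mex{0} = 1
So g(6) = 1.
The value of a disjunctive sum is the nim-sum of the parts.
Combined value = 1 ⊕ 3 ⊕ 1 = 3.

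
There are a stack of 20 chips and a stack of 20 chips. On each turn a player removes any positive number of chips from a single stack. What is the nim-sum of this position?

0

Write each in binary and XOR column by column:
  10100  (20)
  10100  (20)
  -----
  00000  (0)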